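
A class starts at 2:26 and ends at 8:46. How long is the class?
From 2:26 to 8:46:
(8 x 60 + 46) - (2 x 60 + 26) = 526 - 146 = 380 minutes
= 6 hours and 20 minutes

Final answer: 6 hours and 20 minutes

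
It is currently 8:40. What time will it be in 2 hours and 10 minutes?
Starting time: 8:40
Adding 10 minutes to 40 minutes: 40 + 10 = 50 minutes
Adding 2 hours: 8 + 2 = 10
Final time: 10:50

Final answer: 10:50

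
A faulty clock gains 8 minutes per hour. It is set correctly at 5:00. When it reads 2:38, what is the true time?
For every 60 true minutes, the faulty clock advances 68 minutes, so 1 faulty-clock minute corresponds to 60/68 true minutes.
From 5:00 to 2:38 on the faulty dial is 578 minutes.
True elapsed: 578 x 60/68 = 510 minutes = 8 hours and 30 minutes.
True time: 5:00 + 8 hours and 30 minutes = 1:30.

Final answer: 1:30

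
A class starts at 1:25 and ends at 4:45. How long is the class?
From 1:25 to 4:45:
(4 x 60 + 45) - (1 x 60 + 25) = 285 - 85 = 200 minutes
= 3 hours and 20 minutes

Final answer: 3 hours and 20 minutes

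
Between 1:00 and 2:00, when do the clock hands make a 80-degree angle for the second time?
At t minutes past 1:00, the hour hand is at 30 x 1 + 0.5t degrees and the minute hand is at 6t degrees.
The smaller angle between them is 80 degrees when |30H - 5.5t| = 80 or |30H - 5.5t| = 280.
With H = 1, solve 30 x 1 - 5.5t = +/- target for each target:
  t = (30 x 1 - 80) / 5.5 = -9.09 (outside (0, 60))
  t = (30 x 1 + 80) / 5.5 = 20
  t = (30 x 1 - 280) / 5.5 = -45.45 (outside (0, 60))
  t = (30 x 1 + 280) / 5.5 = 56.36
Valid solutions in (0, 60): {20, 56.36} minutes.
The second occurrence is t = 56.36 minutes.
The hands form a 80-degree angle at 56.36 minutes past 1:00.

Final answer: 56.36 minutes past 1:00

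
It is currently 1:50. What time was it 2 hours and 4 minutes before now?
Starting time: 1:50 = 110 total minutes past 12:00
Subtracting: 2 hours and 4 minutes = 124 minutes
110 - 124 = -14 (negative, add 12 hours = 720) = 706 minutes
= 11 hours and 46 minutes past 12:00 = 11:46

Final answer: 11:46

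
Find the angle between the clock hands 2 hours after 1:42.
First find the time 2 hours after 1:42.
Total minutes: 1 x 60 + 42 + 2 x 60 + 0 = 222.
222 mod 720 = 222 minutes = 3:42.
Now compute the angle at 3:42:
Hour hand: 3 x 30 + 42 x 0.5 = 111 degrees
Minute hand: 42 x 6 = 252 degrees
Difference: |111 - 252| = 141 degrees
The angle is 141 degrees

Final answer: 141 degrees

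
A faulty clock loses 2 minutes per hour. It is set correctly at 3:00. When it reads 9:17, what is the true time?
For every 60 true minutes, the faulty clock advances 58 minutes, so 1 faulty-clock minute corresponds to 60/58 true minutes.
From 3:00 to 9:17 on the faulty dial is 377 minutes.
True elapsed: 377 x 60/58 = 390 minutes = 6 hours and 30 minutes.
True time: 3:00 + 6 hours and 30 minutes = 9:30.

Final answer: 9:30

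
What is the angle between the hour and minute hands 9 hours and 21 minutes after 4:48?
First find the time 9 hours and 21 minutes after 4:48.
Total minutes: 4 x 60 + 48 + 9 x 60 + 21 = 849.
849 mod 720 = 129 minutes = 2:09.
Now compute the angle at 2:09:
Hour hand: 2 x 30 + 9 x 0.5 = 64.5 degrees
Minute hand: 9 x 6 = 54 degrees
Difference: |64.5 - 54| = 10.5 degrees
The angle is 10.5 degrees

Final answer: 10.5 degrees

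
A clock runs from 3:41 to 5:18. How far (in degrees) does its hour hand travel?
The hour hand moves 0.5 degrees per minute.
Time elapsed: 5:18 - 3:41 = 97 minutes
Angular displacement: 97 x 0.5 = 48.5 degrees

Final answer: 48.5 degrees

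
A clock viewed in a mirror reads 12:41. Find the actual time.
Reflection across the vertical (12-6) axis maps a hand at angle A degrees to (360 - A) degrees, which sends a reading of T minutes past 12:00 to (720 - T) minutes past 12:00.
Mirror reads 12:41 = 41 minutes past 12:00.
Actual time: (720 - 41) mod 720 = 679 minutes = 11:19.

Final answer: 11:19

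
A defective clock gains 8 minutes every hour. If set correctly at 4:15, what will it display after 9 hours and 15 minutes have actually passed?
For every 60 true minutes, the faulty clock advances 60 + 8 = 68 minutes.
True elapsed: 9 hours and 15 minutes = 555 minutes.
Faulty clock advances: 555 x 68/60 = 629 minutes (drift: 74 minutes ahead).
Shown time: 4:15 + 629 minutes = 2:44.

Final answer: 2:44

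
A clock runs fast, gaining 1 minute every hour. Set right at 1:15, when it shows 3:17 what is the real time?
For every 60 true minutes, the faulty clock advances 61 minutes, so 1 faulty-clock minute corresponds to 60/61 true minutes.
From 1:15 to 3:17 on the faulty dial is 122 minutes.
True elapsed: 122 x 60/61 = 120 minutes = 2 hours.
True time: 1:15 + 2 hours = 3:15.

Final answer: 3:15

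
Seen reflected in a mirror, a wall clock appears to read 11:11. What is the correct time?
Reflection across the vertical (12-6) axis maps a hand at angle A degrees to (360 - A) degrees, which sends a reading of T minutes past 12:00 to (720 - T) minutes past 12:00.
Mirror reads 11:11 = 671 minutes past 12:00.
Actual time: (720 - 671) mod 720 = 49 minutes = 12:49.

Final answer: 12:49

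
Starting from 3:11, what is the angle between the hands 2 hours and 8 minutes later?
First find the time 2 hours and 8 minutes after 3:11.
Total minutes: 3 x 60 + 11 + 2 x 60 + 8 = 319.
319 mod 720 = 319 minutes = 5:19.
Now compute the angle at 5:19:
Hour hand: 5 x 30 + 19 x 0.5 = 159.5 degrees
Minute hand: 19 x 6 = 114 degrees
Difference: |159.5 - 114| = 45.5 degrees
The angle is 45.5 degrees

Final answer: 45.5 degrees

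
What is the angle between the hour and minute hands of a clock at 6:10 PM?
Hour hand position: 6 x 30 + 10 x 0.5 = 185 degrees
Minute hand position: 10 x 6 = 60 degrees
Difference: |185 - 60| = 125 degrees
The angle between the hands is 125 degrees

Final answer: 125 degrees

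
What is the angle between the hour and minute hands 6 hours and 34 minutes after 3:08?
First find the time 6 hours and 34 minutes after 3:08.
Total minutes: 3 x 60 + 8 + 6 x 60 + 34 = 582.
582 mod 720 = 582 minutes = 9:42.
Now compute the angle at 9:42:
Hour hand: 9 x 30 + 42 x 0.5 = 291 degrees
Minute hand: 42 x 6 = 252 degrees
Difference: |291 - 252| = 39 degrees
The angle is 39 degrees

Final answer: 39 degrees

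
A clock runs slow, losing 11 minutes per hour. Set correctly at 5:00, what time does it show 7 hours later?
For every 60 true minutes, the faulty clock advances 60 - 11 = 49 minutes.
True elapsed: 7 hours = 420 minutes.
Faulty clock advances: 420 x 49/60 = 343 minutes (drift: 77 minutes behind).
Shown time: 5:00 + 343 minutes = 10:43.

Final answer: 10:43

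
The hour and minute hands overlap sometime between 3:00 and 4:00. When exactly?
The minute hand gains 5.5 degrees per minute on the hour hand.
At 3:00, the hour hand is at 90 degrees and the minute hand is at 0 degrees.
The gap is 90 degrees. Time to close: 90/5.5 = 60 x 3/11 = 16.36 minutes.
The hands overlap at 16.36 minutes past 3:00.

Final answer: 16.36 minutes past 3:00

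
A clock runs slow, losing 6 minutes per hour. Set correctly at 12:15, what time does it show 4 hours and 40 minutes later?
For every 60 true minutes, the faulty clock advances 60 - 6 = 54 minutes.
True elapsed: 4 hours and 40 minutes = 280 minutes.
Faulty clock advances: 280 x 54/60 = 252 minutes (drift: 28 minutes behind).
Shown time: 12:15 + 252 minutes = 4:27.

Final answer: 4:27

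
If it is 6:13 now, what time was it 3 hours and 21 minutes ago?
Starting time: 6:13 = 373 total minutes past 12:00
Subtracting: 3 hours and 21 minutes = 201 minutes
373 - 201 = 172 minutes
= 2 hours and 52 minutes past 12:00 = 2:52

Final answer: 2:52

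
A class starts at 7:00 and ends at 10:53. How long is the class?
From 7:00 to 10:53:
(10 x 60 + 53) - (7 x 60 + 0) = 653 - 420 = 233 minutes
= 3 hours and 53 minutes

Final answer: 3 hours and 53 minutes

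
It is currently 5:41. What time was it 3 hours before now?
Starting time: 5:41 = 341 total minutes past 12:00
Subtracting: 3 hours = 180 minutes
341 - 180 = 161 minutes
= 2 hours and 41 minutes past 12:00 = 2:41

Final answer: 2:41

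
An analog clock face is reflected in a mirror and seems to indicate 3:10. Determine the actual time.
Reflection across the vertical (12-6) axis maps a hand at angle A degrees to (360 - A) degrees, which sends a reading of T minutes past 12:00 to (720 - T) minutes past 12:00.
Mirror reads 3:10 = 190 minutes past 12:00.
Actual time: (720 - 190) mod 720 = 530 minutes = 8:50.

Final answer: 8:50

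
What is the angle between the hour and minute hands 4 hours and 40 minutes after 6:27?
First find the time 4 hours and 40 minutes after 6:27.
Total minutes: 6 x 60 + 27 + 4 x 60 + 40 = 667.
667 mod 720 = 667 minutes = 11:07.
Now compute the angle at 11:07:
Hour hand: 11 x 30 + 7 x 0.5 = 333.5 degrees
Minute hand: 7 x 6 = 42 degrees
Difference: |333.5 - 42| = 291.5 degrees
Smaller angle: 360 - 291.5 = 68.5 degrees

Final answer: 68.5 degrees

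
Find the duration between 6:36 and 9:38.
From 6:36 to 9:38:
(9 x 60 + 38) - (6 x 60 + 36) = 578 - 396 = 182 minutes
= 3 hours and 2 minutes

Final answer: 3 hours and 2 minutes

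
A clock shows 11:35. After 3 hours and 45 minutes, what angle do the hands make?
First find the time 3 hours and 45 minutes after 11:35.
Total minutes: 11 x 60 + 35 + 3 x 60 + 45 = 920.
920 mod 720 = 200 minutes = 3:20.
Now compute the angle at 3:20:
Hour hand: 3 x 30 + 20 x 0.5 = 100 degrees
Minute hand: 20 x 6 = 120 degrees
Difference: |100 - 120| = 20 degrees
The angle is 20 degrees

Final answer: 20 degrees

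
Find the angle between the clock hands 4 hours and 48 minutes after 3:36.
First find the time 4 hours and 48 minutes after 3:36.
Total minutes: 3 x 60 + 36 + 4 x 60 + 48 = 504.
504 mod 720 = 504 minutes = 8:24.
Now compute the angle at 8:24:
Hour hand: 8 x 30 + 24 x 0.5 = 252 degrees
Minute hand: 24 x 6 = 144 degrees
Difference: |252 - 144| = 108 degrees
The angle is 108 degrees

Final answer: 108 degrees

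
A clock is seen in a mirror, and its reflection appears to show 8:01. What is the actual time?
Reflection across the vertical (12-6) axis maps a hand at angle A degrees to (360 - A) degrees, which sends a reading of T minutes past 12:00 to (720 - T) minutes past 12:00.
Mirror reads 8:01 = 481 minutes past 12:00.
Actual time: (720 - 481) mod 720 = 239 minutes = 3:59.

Final answer: 3:59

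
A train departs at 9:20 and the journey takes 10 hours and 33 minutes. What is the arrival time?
Starting time: 9:20
Adding 33 minutes to 20 minutes: 20 + 33 = 53 minutes
Adding 10 hours: 9 + 10 = 19 - 12 = 7
Final time: 7:53

Final answer: 7:53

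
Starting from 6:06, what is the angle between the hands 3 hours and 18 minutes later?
First find the time 3 hours and 18 minutes after 6:06.
Total minutes: 6 x 60 + 6 + 3 x 60 + 18 = 564.
564 mod 720 = 564 minutes = 9:24.
Now compute the angle at 9:24:
Hour hand: 9 x 30 + 24 x 0.5 = 282 degrees
Minute hand: 24 x 6 = 144 degrees
Difference: |282 - 144| = 138 degrees
The angle is 138 degrees

Final answer: 138 degrees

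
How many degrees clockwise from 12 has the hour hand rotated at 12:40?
The hour hand moves 30 degrees per hour and 0.5 degrees per minute.
At 12:40: (0) x 30 + 40 x 0.5 = 0 + 20 = 20 degrees

Final answer: 20 degrees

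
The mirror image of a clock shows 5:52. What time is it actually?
Reflection across the vertical (12-6) axis maps a hand at angle A degrees to (360 - A) degrees, which sends a reading of T minutes past 12:00 to (720 - T) minutes past 12:00.
Mirror reads 5:52 = 352 minutes past 12:00.
Actual time: (720 - 352) mod 720 = 368 minutes = 6:08.

Final answer: 6:08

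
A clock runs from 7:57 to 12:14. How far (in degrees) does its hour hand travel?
The hour hand moves 0.5 degrees per minute.
Time elapsed: 12:14 - 7:57 = 257 minutes
Angular displacement: 257 x 0.5 = 128.5 degrees

Final answer: 128.5 degrees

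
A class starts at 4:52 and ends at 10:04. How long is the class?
From 4:52 to 10:04:
(10 x 60 + 4) - (4 x 60 + 52) = 604 - 292 = 312 minutes
= 5 hours and 12 minutes

Final answer: 5 hours and 12 minutes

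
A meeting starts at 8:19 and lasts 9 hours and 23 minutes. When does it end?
Starting time: 8:19
Adding 23 minutes to 19 minutes: 19 + 23 = 42 minutes
Adding 9 hours: 8 + 9 = 17 - 12 = 5
Final time: 5:42

Final answer: 5:42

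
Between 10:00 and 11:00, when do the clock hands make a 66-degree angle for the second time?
At t minutes past 10:00, the hour hand is at 30 x 10 + 0.5t degrees and the minute hand is at 6t degrees.
The smaller angle between them is 66 degrees when |30H - 5.5t| = 66 or |30H - 5.5t| = 294.
With H = 10, solve 30 x 10 - 5.5t = +/- target for each target:
  t = (30 x 10 - 66) / 5.5 = 42.55
  t = (30 x 10 + 66) / 5.5 = 66.55 (outside (0, 60))
  t = (30 x 10 - 294) / 5.5 = 1.09
  t = (30 x 10 + 294) / 5.5 = 108 (outside (0, 60))
Valid solutions in (0, 60): {1.09, 42.55} minutes.
The second occurrence is t = 42.55 minutes.
The hands form a 66-degree angle at 42.55 minutes past 10:00.

Final answer: 42.55 minutes past 10:00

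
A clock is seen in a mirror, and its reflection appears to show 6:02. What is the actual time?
Reflection across the vertical (12-6) axis maps a hand at angle A degrees to (360 - A) degrees, which sends a reading of T minutes past 12:00 to (720 - T) minutes past 12:00.
Mirror reads 6:02 = 362 minutes past 12:00.
Actual time: (720 - 362) mod 720 = 358 minutes = 5:58.

Final answer: 5:58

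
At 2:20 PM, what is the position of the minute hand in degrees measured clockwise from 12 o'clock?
The minute hand moves 6 degrees per minute.
At 2:20: 20 x 6 = 120 degrees

Final answer: 120 degrees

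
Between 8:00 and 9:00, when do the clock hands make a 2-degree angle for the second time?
At t minutes past 8:00, the hour hand is at 30 x 8 + 0.5t degrees and the minute hand is at 6t degrees.
The smaller angle between them is 2 degrees when |30H - 5.5t| = 2 or |30H - 5.5t| = 358.
With H = 8, solve 30 x 8 - 5.5t = +/- target for each target:
  t = (30 x 8 - 2) / 5.5 = 43.27
  t = (30 x 8 + 2) / 5.5 = 44
  t = (30 x 8 - 358) / 5.5 = -21.45 (outside (0, 60))
  t = (30 x 8 + 358) / 5.5 = 108.73 (outside (0, 60))
Valid solutions in (0, 60): {43.27, 44} minutes.
The second occurrence is t = 44 minutes.
The hands form a 2-degree angle at 44 minutes past 8:00.

Final answer: 44 minutes past 8:00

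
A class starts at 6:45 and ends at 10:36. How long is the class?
From 6:45 to 10:36:
(10 x 60 + 36) - (6 x 60 + 45) = 636 - 405 = 231 minutes
= 3 hours and 51 minutes

Final answer: 3 hours and 51 minutes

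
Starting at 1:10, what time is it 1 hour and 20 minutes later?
Starting time: 1:10
Adding 20 minutes to 10 minutes: 10 + 20 = 30 minutes
Adding 1 hour: 1 + 1 = 2
Final time: 2:30

Final answer: 2:30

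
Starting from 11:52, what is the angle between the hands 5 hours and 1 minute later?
First find the time 5 hours and 1 minute after 11:52.
Total minutes: 11 x 60 + 52 + 5 x 60 + 1 = 1013.
1013 mod 720 = 293 minutes = 4:53.
Now compute the angle at 4:53:
Hour hand: 4 x 30 + 53 x 0.5 = 146.5 degrees
Minute hand: 53 x 6 = 318 degrees
Difference: |146.5 - 318| = 171.5 degrees
The angle is 171.5 degrees

Final answer: 171.5 degrees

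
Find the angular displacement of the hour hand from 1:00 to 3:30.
The hour hand moves 0.5 degrees per minute.
Time elapsed: 3:30 - 1:00 = 150 minutes
Angular displacement: 150 x 0.5 = 75 degrees

Final answer: 75 degrees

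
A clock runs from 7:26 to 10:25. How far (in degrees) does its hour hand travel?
The hour hand moves 0.5 degrees per minute.
Time elapsed: 10:25 - 7:26 = 179 minutes
Angular displacement: 179 x 0.5 = 89.5 degrees

Final answer: 89.5 degrees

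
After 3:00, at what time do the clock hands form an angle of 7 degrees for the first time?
At t minutes past 3:00, the hour hand is at 30 x 3 + 0.5t degrees and the minute hand is at 6t degrees.
The smaller angle between them is 7 degrees when |30H - 5.5t| = 7 or |30H - 5.5t| = 353.
With H = 3, solve 30 x 3 - 5.5t = +/- target for each target:
  t = (30 x 3 - 7) / 5.5 = 15.09
  t = (30 x 3 + 7) / 5.5 = 17.64
  t = (30 x 3 - 353) / 5.5 = -47.82 (outside (0, 60))
  t = (30 x 3 + 353) / 5.5 = 80.55 (outside (0, 60))
Valid solutions in (0, 60): {15.09, 17.64} minutes.
The first occurrence is t = 15.09 minutes.
The hands form a 7-degree angle at 15.09 minutes past 3:00.

Final answer: 15.09 minutes past 3:00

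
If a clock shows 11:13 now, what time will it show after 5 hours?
Starting time: 11:13
Adding 0 minutes to 13 minutes: 13 + 0 = 13 minutes
Adding 5 hours: 11 + 5 = 16 - 12 = 4
Final time: 4:13

Final answer: 4:13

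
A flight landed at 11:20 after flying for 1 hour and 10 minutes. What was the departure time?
Starting time: 11:20 = 680 total minutes past 12:00
Subtracting: 1 hour and 10 minutes = 70 minutes
680 - 70 = 610 minutes
= 10 hours and 10 minutes past 12:00 = 10:10

Final answer: 10:10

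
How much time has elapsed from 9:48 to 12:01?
From 9:48 to 12:01:
(12 x 60 + 1) - (9 x 60 + 48) = 721 - 588 = 133 minutes
= 2 hours and 13 minutes

Final answer: 2 hours and 13 minutes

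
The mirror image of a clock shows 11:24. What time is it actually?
Reflection across the vertical (12-6) axis maps a hand at angle A degrees to (360 - A) degrees, which sends a reading of T minutes past 12:00 to (720 - T) minutes past 12:00.
Mirror reads 11:24 = 684 minutes past 12:00.
Actual time: (720 - 684) mod 720 = 36 minutes = 12:36.

Final answer: 12:36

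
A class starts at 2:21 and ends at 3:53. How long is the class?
From 2:21 to 3:53:
(3 x 60 + 53) - (2 x 60 + 21) = 233 - 141 = 92 minutes
= 1 hour and 32 minutes

Final answer: 1 hour and 32 minutes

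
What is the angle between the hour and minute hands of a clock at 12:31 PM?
Hour hand position: 0 x 30 + 31 x 0.5 = 15.5 degrees
Minute hand position: 31 x 6 = 186 degrees
Difference: |15.5 - 186| = 170.5 degrees
The angle between the hands is 170.5 degrees

Final answer: 170.5 degrees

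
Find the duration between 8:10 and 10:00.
From 8:10 to 10:00:
(10 x 60 + 0) - (8 x 60 + 10) = 600 - 490 = 110 minutes
= 1 hour and 50 minutes

Final answer: 1 hour and 50 minutes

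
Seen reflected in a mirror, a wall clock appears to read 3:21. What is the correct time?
Reflection across the vertical (12-6) axis maps a hand at angle A degrees to (360 - A) degrees, which sends a reading of T minutes past 12:00 to (720 - T) minutes past 12:00.
Mirror reads 3:21 = 201 minutes past 12:00.
Actual time: (720 - 201) mod 720 = 519 minutes = 8:39.

Final answer: 8:39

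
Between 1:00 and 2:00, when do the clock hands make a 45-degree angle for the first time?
At t minutes past 1:00, the hour hand is at 30 x 1 + 0.5t degrees and the minute hand is at 6t degrees.
The smaller angle between them is 45 degrees when |30H - 5.5t| = 45 or |30H - 5.5t| = 315.
With H = 1, solve 30 x 1 - 5.5t = +/- target for each target:
  t = (30 x 1 - 45) / 5.5 = -2.73 (outside (0, 60))
  t = (30 x 1 + 45) / 5.5 = 13.64
  t = (30 x 1 - 315) / 5.5 = -51.82 (outside (0, 60))
  t = (30 x 1 + 315) / 5.5 = 62.73 (outside (0, 60))
Valid solutions in (0, 60): {13.64} minutes.
The first occurrence is t = 13.64 minutes.
The hands form a 45-degree angle at 13.64 minutes past 1:00.

Final answer: 13.64 minutes past 1:00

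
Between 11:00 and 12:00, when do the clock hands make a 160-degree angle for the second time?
At t minutes past 11:00, the hour hand is at 30 x 11 + 0.5t degrees and the minute hand is at 6t degrees.
The smaller angle between them is 160 degrees when |30H - 5.5t| = 160 or |30H - 5.5t| = 200.
With H = 11, solve 30 x 11 - 5.5t = +/- target for each target:
  t = (30 x 11 - 160) / 5.5 = 30.91
  t = (30 x 11 + 160) / 5.5 = 89.09 (outside (0, 60))
  t = (30 x 11 - 200) / 5.5 = 23.64
  t = (30 x 11 + 200) / 5.5 = 96.36 (outside (0, 60))
Valid solutions in (0, 60): {23.64, 30.91} minutes.
The second occurrence is t = 30.91 minutes.
The hands form a 160-degree angle at 30.91 minutes past 11:00.

Final answer: 30.91 minutes past 11:00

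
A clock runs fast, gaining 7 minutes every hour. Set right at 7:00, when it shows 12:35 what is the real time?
For every 60 true minutes, the faulty clock advances 67 minutes, so 1 faulty-clock minute corresponds to 60/67 true minutes.
From 7:00 to 12:35 on the faulty dial is 335 minutes.
True elapsed: 335 x 60/67 = 300 minutes = 5 hours.
True time: 7:00 + 5 hours = 12:00.

Final answer: 12:00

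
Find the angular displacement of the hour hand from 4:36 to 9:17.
The hour hand moves 0.5 degrees per minute.
Time elapsed: 9:17 - 4:36 = 281 minutes
Angular displacement: 281 x 0.5 = 140.5 degrees

Final answer: 140.5 degrees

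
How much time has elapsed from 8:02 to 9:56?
From 8:02 to 9:56:
(9 x 60 + 56) - (8 x 60 + 2) = 596 - 482 = 114 minutes
= 1 hour and 54 minutes

Final answer: 1 hour and 54 minutes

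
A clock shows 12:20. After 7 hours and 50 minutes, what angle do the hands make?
First find the time 7 hours and 50 minutes after 12:20.
Total minutes: 12 x 60 + 20 + 7 x 60 + 50 = 1210.
1210 mod 720 = 490 minutes = 8:10.
Now compute the angle at 8:10:
Hour hand: 8 x 30 + 10 x 0.5 = 245 degrees
Minute hand: 10 x 6 = 60 degrees
Difference: |245 - 60| = 185 degrees
Smaller angle: 360 - 185 = 175 degrees

Final answer: 175 degrees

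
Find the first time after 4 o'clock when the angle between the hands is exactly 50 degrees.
At t minutes past 4:00, the hour hand is at 30 x 4 + 0.5t degrees and the minute hand is at 6t degrees.
The smaller angle between them is 50 degrees when |30H - 5.5t| = 50 or |30H - 5.5t| = 310.
With H = 4, solve 30 x 4 - 5.5t = +/- target for each target:
  t = (30 x 4 - 50) / 5.5 = 12.73
  t = (30 x 4 + 50) / 5.5 = 30.91
  t = (30 x 4 - 310) / 5.5 = -34.55 (outside (0, 60))
  t = (30 x 4 + 310) / 5.5 = 78.18 (outside (0, 60))
Valid solutions in (0, 60): {12.73, 30.91} minutes.
The first occurrence is t = 12.73 minutes.
The hands form a 50-degree angle at 12.73 minutes past 4:00.

Final answer: 12.73 minutes past 4:00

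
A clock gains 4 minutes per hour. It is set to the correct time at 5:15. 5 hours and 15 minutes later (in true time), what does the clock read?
For every 60 true minutes, the faulty clock advances 60 + 4 = 64 minutes.
True elapsed: 5 hours and 15 minutes = 315 minutes.
Faulty clock advances: 315 x 64/60 = 336 minutes (drift: 21 minutes ahead).
Shown time: 5:15 + 336 minutes = 10:51.

Final answer: 10:51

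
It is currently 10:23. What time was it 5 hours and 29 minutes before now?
Starting time: 10:23 = 623 total minutes past 12:00
Subtracting: 5 hours and 29 minutes = 329 minutes
623 - 329 = 294 minutes
= 4 hours and 54 minutes past 12:00 = 4:54

Final answer: 4:54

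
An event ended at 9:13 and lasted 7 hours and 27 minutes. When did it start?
Starting time: 9:13 = 553 total minutes past 12:00
Subtracting: 7 hours and 27 minutes = 447 minutes
553 - 447 = 106 minutes
= 1 hour and 46 minutes past 12:00 = 1:46

Final answer: 1:46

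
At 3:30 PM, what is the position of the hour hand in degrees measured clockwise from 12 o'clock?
The hour hand moves 30 degrees per hour and 0.5 degrees per minute.
At 3:30: (3) x 30 + 30 x 0.5 = 90 + 15 = 105 degrees

Final answer: 105 degrees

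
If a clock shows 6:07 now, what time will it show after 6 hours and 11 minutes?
Starting time: 6:07
Adding 11 minutes to 7 minutes: 7 + 11 = 18 minutes
Adding 6 hours: 6 + 6 = 12
Final time: 12:18

Final answer: 12:18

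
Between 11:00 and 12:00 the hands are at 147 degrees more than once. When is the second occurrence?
At t minutes past 11:00, the hour hand is at 30 x 11 + 0.5t degrees and the minute hand is at 6t degrees.
The smaller angle between them is 147 degrees when |30H - 5.5t| = 147 or |30H - 5.5t| = 213.
With H = 11, solve 30 x 11 - 5.5t = +/- target for each target:
  t = (30 x 11 - 147) / 5.5 = 33.27
  t = (30 x 11 + 147) / 5.5 = 86.73 (outside (0, 60))
  t = (30 x 11 - 213) / 5.5 = 21.27
  t = (30 x 11 + 213) / 5.5 = 98.73 (outside (0, 60))
Valid solutions in (0, 60): {21.27, 33.27} minutes.
The second occurrence is t = 33.27 minutes.
The hands form a 147-degree angle at 33.27 minutes past 11:00.

Final answer: 33.27 minutes past 11:00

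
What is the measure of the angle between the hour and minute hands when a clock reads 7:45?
Hour hand position: 7 x 30 + 45 x 0.5 = 232.5 degrees
Minute hand position: 45 x 6 = 270 degrees
Difference: |232.5 - 270| = 37.5 degrees
The angle between the hands is 37.5 degrees

Final answer: 37.5 degrees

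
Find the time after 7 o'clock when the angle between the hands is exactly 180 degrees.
For hands to be 180 degrees apart: |30H - 5.5t| = 180
With H = 7: t = (30 x 7 + 180)/5.5 = 70.91 or t = (30 x 7 - 180)/5.5 = 5.45
First valid solution (0 < t < 60): t = 5.45 minutes
The hands are opposite at 5.45 minutes past 7:00.

Final answer: 5.45 minutes past 7:00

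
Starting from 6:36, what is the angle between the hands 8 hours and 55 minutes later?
First find the time 8 hours and 55 minutes after 6:36.
Total minutes: 6 x 60 + 36 + 8 x 60 + 55 = 931.
931 mod 720 = 211 minutes = 3:31.
Now compute the angle at 3:31:
Hour hand: 3 x 30 + 31 x 0.5 = 105.5 degrees
Minute hand: 31 x 6 = 186 degrees
Difference: |105.5 - 186| = 80.5 degrees
The angle is 80.5 degrees

Final answer: 80.5 degrees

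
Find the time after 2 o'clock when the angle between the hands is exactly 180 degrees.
For hands to be 180 degrees apart: |30H - 5.5t| = 180
With H = 2: t = (30 x 2 + 180)/5.5 = 43.64 or t = (30 x 2 - 180)/5.5 = -21.82
First valid solution (0 < t < 60): t = 43.64 minutes
The hands are opposite at 43.64 minutes past 2:00.

Final answer: 43.64 minutes past 2:00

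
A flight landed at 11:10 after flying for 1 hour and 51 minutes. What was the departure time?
Starting time: 11:10 = 670 total minutes past 12:00
Subtracting: 1 hour and 51 minutes = 111 minutes
670 - 111 = 559 minutes
= 9 hours and 19 minutes past 12:00 = 9:19

Final answer: 9:19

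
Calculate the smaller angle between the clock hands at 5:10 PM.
Hour hand position: 5 x 30 + 10 x 0.5 = 155 degrees
Minute hand position: 10 x 6 = 60 degrees
Difference: |155 - 60| = 95 degrees
The angle between the hands is 95 degrees

Final answer: 95 degrees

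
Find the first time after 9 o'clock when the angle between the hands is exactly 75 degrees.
At t minutes past 9:00, the hour hand is at 30 x 9 + 0.5t degrees and the minute hand is at 6t degrees.
The smaller angle between them is 75 degrees when |30H - 5.5t| = 75 or |30H - 5.5t| = 285.
With H = 9, solve 30 x 9 - 5.5t = +/- target for each target:
  t = (30 x 9 - 75) / 5.5 = 35.45
  t = (30 x 9 + 75) / 5.5 = 62.73 (outside (0, 60))
  t = (30 x 9 - 285) / 5.5 = -2.73 (outside (0, 60))
  t = (30 x 9 + 285) / 5.5 = 100.91 (outside (0, 60))
Valid solutions in (0, 60): {35.45} minutes.
The first occurrence is t = 35.45 minutes.
The hands form a 75-degree angle at 35.45 minutes past 9:00.

Final answer: 35.45 minutes past 9:00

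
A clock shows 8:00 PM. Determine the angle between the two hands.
Hour hand position: 8 x 30 + 0 x 0.5 = 240 degrees
Minute hand position: 0 x 6 = 0 degrees
Difference: |240 - 0| = 240 degrees
Since 240 > 180, the smaller angle is 360 - 240 = 120 degrees

Final answer: 120 degrees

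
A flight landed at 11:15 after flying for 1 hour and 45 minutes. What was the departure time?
Starting time: 11:15 = 675 total minutes past 12:00
Subtracting: 1 hour and 45 minutes = 105 minutes
675 - 105 = 570 minutes
= 9 hours and 30 minutes past 12:00 = 9:30

Final answer: 9:30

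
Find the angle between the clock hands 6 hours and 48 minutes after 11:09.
First find the time 6 hours and 48 minutes after 11:09.
Total minutes: 11 x 60 + 9 + 6 x 60 + 48 = 1077.
1077 mod 720 = 357 minutes = 5:57.
Now compute the angle at 5:57:
Hour hand: 5 x 30 + 57 x 0.5 = 178.5 degrees
Minute hand: 57 x 6 = 342 degrees
Difference: |178.5 - 342| = 163.5 degrees
The angle is 163.5 degrees

Final answer: 163.5 degrees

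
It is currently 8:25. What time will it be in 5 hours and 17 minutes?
Starting time: 8:25
Adding 17 minutes to 25 minutes: 25 + 17 = 42 minutes
Adding 5 hours: 8 + 5 = 13 - 12 = 1
Final time: 1:42

Final answer: 1:42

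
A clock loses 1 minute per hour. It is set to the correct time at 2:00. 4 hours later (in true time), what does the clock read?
For every 60 true minutes, the faulty clock advances 60 - 1 = 59 minutes.
True elapsed: 4 hours = 240 minutes.
Faulty clock advances: 240 x 59/60 = 236 minutes (drift: 4 minutes behind).
Shown time: 2:00 + 236 minutes = 5:56.

Final answer: 5:56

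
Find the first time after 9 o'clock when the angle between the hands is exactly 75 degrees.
At t minutes past 9:00, the hour hand is at 30 x 9 + 0.5t degrees and the minute hand is at 6t degrees.
The smaller angle between them is 75 degrees when |30H - 5.5t| = 75 or |30H - 5.5t| = 285.
With H = 9, solve 30 x 9 - 5.5t = +/- target for each target:
  t = (30 x 9 - 75) / 5.5 = 35.45
  t = (30 x 9 + 75) / 5.5 = 62.73 (outside (0, 60))
  t = (30 x 9 - 285) / 5.5 = -2.73 (outside (0, 60))
  t = (30 x 9 + 285) / 5.5 = 100.91 (outside (0, 60))
Valid solutions in (0, 60): {35.45} minutes.
The first occurrence is t = 35.45 minutes.
The hands form a 75-degree angle at 35.45 minutes past 9:00.

Final answer: 35.45 minutes past 9:00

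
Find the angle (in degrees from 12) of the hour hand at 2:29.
The hour hand moves 30 degrees per hour and 0.5 degrees per minute.
At 2:29: (2) x 30 + 29 x 0.5 = 60 + 14.5 = 74.5 degrees

Final answer: 74.5 degrees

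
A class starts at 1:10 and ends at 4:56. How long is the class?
From 1:10 to 4:56:
(4 x 60 + 56) - (1 x 60 + 10) = 296 - 70 = 226 minutes
= 3 hours and 46 minutes

Final answer: 3 hours and 46 minutes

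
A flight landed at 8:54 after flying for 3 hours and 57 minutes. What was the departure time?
Starting time: 8:54 = 534 total minutes past 12:00
Subtracting: 3 hours and 57 minutes = 237 minutes
534 - 237 = 297 minutes
= 4 hours and 57 minutes past 12:00 = 4:57

Final answer: 4:57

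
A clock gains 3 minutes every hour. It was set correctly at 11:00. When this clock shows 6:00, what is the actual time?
For every 60 true minutes, the faulty clock advances 63 minutes, so 1 faulty-clock minute corresponds to 60/63 true minutes.
From 11:00 to 6:00 on the faulty dial is 420 minutes.
True elapsed: 420 x 60/63 = 400 minutes = 6 hours and 40 minutes.
True time: 11:00 + 6 hours and 40 minutes = 5:40.

Final answer: 5:40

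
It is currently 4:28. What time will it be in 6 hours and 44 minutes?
Starting time: 4:28
Adding 44 minutes to 28 minutes: 28 + 44 = 72 minutes = 1 hour and 12 minutes
Adding 6 hours: 4 + 6 + 1 (carry) = 11
Final time: 11:12

Final answer: 11:12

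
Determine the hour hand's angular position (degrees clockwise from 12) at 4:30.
The hour hand moves 30 degrees per hour and 0.5 degrees per minute.
At 4:30: (4) x 30 + 30 x 0.5 = 120 + 15 = 135 degrees

Final answer: 135 degrees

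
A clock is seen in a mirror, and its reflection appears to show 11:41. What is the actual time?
Reflection across the vertical (12-6) axis maps a hand at angle A degrees to (360 - A) degrees, which sends a reading of T minutes past 12:00 to (720 - T) minutes past 12:00.
Mirror reads 11:41 = 701 minutes past 12:00.
Actual time: (720 - 701) mod 720 = 19 minutes = 12:19.

Final answer: 12:19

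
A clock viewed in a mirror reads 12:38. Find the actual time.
Reflection across the vertical (12-6) axis maps a hand at angle A degrees to (360 - A) degrees, which sends a reading of T minutes past 12:00 to (720 - T) minutes past 12:00.
Mirror reads 12:38 = 38 minutes past 12:00.
Actual time: (720 - 38) mod 720 = 682 minutes = 11:22.

Final answer: 11:22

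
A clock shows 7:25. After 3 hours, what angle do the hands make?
First find the time 3 hours after 7:25.
Total minutes: 7 x 60 + 25 + 3 x 60 + 0 = 625.
625 mod 720 = 625 minutes = 10:25.
Now compute the angle at 10:25:
Hour hand: 10 x 30 + 25 x 0.5 = 312.5 degrees
Minute hand: 25 x 6 = 150 degrees
Difference: |312.5 - 150| = 162.5 degrees
The angle is 162.5 degrees

Final answer: 162.5 degrees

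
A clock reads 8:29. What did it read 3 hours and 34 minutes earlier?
Starting time: 8:29 = 509 total minutes past 12:00
Subtracting: 3 hours and 34 minutes = 214 minutes
509 - 214 = 295 minutes
= 4 hours and 55 minutes past 12:00 = 4:55

Final answer: 4:55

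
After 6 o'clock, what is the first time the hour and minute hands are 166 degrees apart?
At t minutes past 6:00, the hour hand is at 30 x 6 + 0.5t degrees and the minute hand is at 6t degrees.
The smaller angle between them is 166 degrees when |30H - 5.5t| = 166 or |30H - 5.5t| = 194.
With H = 6, solve 30 x 6 - 5.5t = +/- target for each target:
  t = (30 x 6 - 166) / 5.5 = 2.55
  t = (30 x 6 + 166) / 5.5 = 62.91 (outside (0, 60))
  t = (30 x 6 - 194) / 5.5 = -2.55 (outside (0, 60))
  t = (30 x 6 + 194) / 5.5 = 68 (outside (0, 60))
Valid solutions in (0, 60): {2.55} minutes.
The first occurrence is t = 2.55 minutes.
The hands form a 166-degree angle at 2.55 minutes past 6:00.

Final answer: 2.55 minutes past 6:00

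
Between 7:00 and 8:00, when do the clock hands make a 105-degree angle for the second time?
At t minutes past 7:00, the hour hand is at 30 x 7 + 0.5t degrees and the minute hand is at 6t degrees.
The smaller angle between them is 105 degrees when |30H - 5.5t| = 105 or |30H - 5.5t| = 255.
With H = 7, solve 30 x 7 - 5.5t = +/- target for each target:
  t = (30 x 7 - 105) / 5.5 = 19.09
  t = (30 x 7 + 105) / 5.5 = 57.27
  t = (30 x 7 - 255) / 5.5 = -8.18 (outside (0, 60))
  t = (30 x 7 + 255) / 5.5 = 84.55 (outside (0, 60))
Valid solutions in (0, 60): {19.09, 57.27} minutes.
The second occurrence is t = 57.27 minutes.
The hands form a 105-degree angle at 57.27 minutes past 7:00.

Final answer: 57.27 minutes past 7:00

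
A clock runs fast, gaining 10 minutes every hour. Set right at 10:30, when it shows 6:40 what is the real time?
For every 60 true minutes, the faulty clock advances 70 minutes, so 1 faulty-clock minute corresponds to 60/70 true minutes.
From 10:30 to 6:40 on the faulty dial is 490 minutes.
True elapsed: 490 x 60/70 = 420 minutes = 7 hours.
True time: 10:30 + 7 hours = 5:30.

Final answer: 5:30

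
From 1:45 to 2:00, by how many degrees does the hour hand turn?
The hour hand moves 0.5 degrees per minute.
Time elapsed: 2:00 - 1:45 = 15 minutes
Angular displacement: 15 x 0.5 = 7.5 degrees

Final answer: 7.5 degrees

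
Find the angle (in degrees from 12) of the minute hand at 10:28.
The minute hand moves 6 degrees per minute.
At 10:28: 28 x 6 = 168 degrees

Final answer: 168 degrees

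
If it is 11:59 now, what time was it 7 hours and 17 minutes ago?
Starting time: 11:59 = 719 total minutes past 12:00
Subtracting: 7 hours and 17 minutes = 437 minutes
719 - 437 = 282 minutes
= 4 hours and 42 minutes past 12:00 = 4:42

Final answer: 4:42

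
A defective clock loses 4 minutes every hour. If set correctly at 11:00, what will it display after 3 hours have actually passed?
For every 60 true minutes, the faulty clock advances 60 - 4 = 56 minutes.
True elapsed: 3 hours = 180 minutes.
Faulty clock advances: 180 x 56/60 = 168 minutes (drift: 12 minutes behind).
Shown time: 11:00 + 168 minutes = 1:48.

Final answer: 1:48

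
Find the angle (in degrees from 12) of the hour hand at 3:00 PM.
The hour hand moves 30 degrees per hour and 0.5 degrees per minute.
At 3:00: (3) x 30 + 0 x 0.5 = 90 + 0 = 90 degrees

Final answer: 90 degrees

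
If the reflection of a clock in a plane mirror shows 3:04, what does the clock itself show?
Reflection across the vertical (12-6) axis maps a hand at angle A degrees to (360 - A) degrees, which sends a reading of T minutes past 12:00 to (720 - T) minutes past 12:00.
Mirror reads 3:04 = 184 minutes past 12:00.
Actual time: (720 - 184) mod 720 = 536 minutes = 8:56.

Final answer: 8:56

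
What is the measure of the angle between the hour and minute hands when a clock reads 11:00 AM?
Hour hand position: 11 x 30 + 0 x 0.5 = 330 degrees
Minute hand position: 0 x 6 = 0 degrees
Difference: |330 - 0| = 330 degrees
Since 330 > 180, the smaller angle is 360 - 330 = 30 degrees

Final answer: 30 degrees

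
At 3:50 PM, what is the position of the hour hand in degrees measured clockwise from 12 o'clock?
The hour hand moves 30 degrees per hour and 0.5 degrees per minute.
At 3:50: (3) x 30 + 50 x 0.5 = 90 + 25 = 115 degrees

Final answer: 115 degrees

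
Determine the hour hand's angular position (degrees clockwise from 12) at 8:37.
The hour hand moves 30 degrees per hour and 0.5 degrees per minute.
At 8:37: (8) x 30 + 37 x 0.5 = 240 + 18.5 = 258.5 degrees

Final answer: 258.5 degrees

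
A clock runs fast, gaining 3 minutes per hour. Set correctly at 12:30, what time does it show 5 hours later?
For every 60 true minutes, the faulty clock advances 60 + 3 = 63 minutes.
True elapsed: 5 hours = 300 minutes.
Faulty clock advances: 300 x 63/60 = 315 minutes (drift: 15 minutes ahead).
Shown time: 12:30 + 315 minutes = 5:45.

Final answer: 5:45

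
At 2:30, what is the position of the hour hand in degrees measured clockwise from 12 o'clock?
The hour hand moves 30 degrees per hour and 0.5 degrees per minute.
At 2:30: (2) x 30 + 30 x 0.5 = 60 + 15 = 75 degrees

Final answer: 75 degrees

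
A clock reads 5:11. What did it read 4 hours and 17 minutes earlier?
Starting time: 5:11 = 311 total minutes past 12:00
Subtracting: 4 hours and 17 minutes = 257 minutes
311 - 257 = 54 minutes
= 54 minutes past 12:00 = 12:54

Final answer: 12:54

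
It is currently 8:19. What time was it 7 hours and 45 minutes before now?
Starting time: 8:19 = 499 total minutes past 12:00
Subtracting: 7 hours and 45 minutes = 465 minutes
499 - 465 = 34 minutes
= 34 minutes past 12:00 = 12:34

Final answer: 12:34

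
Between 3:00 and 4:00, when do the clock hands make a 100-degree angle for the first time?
At t minutes past 3:00, the hour hand is at 30 x 3 + 0.5t degrees and the minute hand is at 6t degrees.
The smaller angle between them is 100 degrees when |30H - 5.5t| = 100 or |30H - 5.5t| = 260.
With H = 3, solve 30 x 3 - 5.5t = +/- target for each target:
  t = (30 x 3 - 100) / 5.5 = -1.82 (outside (0, 60))
  t = (30 x 3 + 100) / 5.5 = 34.55
  t = (30 x 3 - 260) / 5.5 = -30.91 (outside (0, 60))
  t = (30 x 3 + 260) / 5.5 = 63.64 (outside (0, 60))
Valid solutions in (0, 60): {34.55} minutes.
The first occurrence is t = 34.55 minutes.
The hands form a 100-degree angle at 34.55 minutes past 3:00.

Final answer: 34.55 minutes past 3:00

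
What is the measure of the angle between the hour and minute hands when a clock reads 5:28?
Hour hand position: 5 x 30 + 28 x 0.5 = 164 degrees
Minute hand position: 28 x 6 = 168 degrees
Difference: |164 - 168| = 4 degrees
The angle between the hands is 4 degrees

Final answer: 4 degrees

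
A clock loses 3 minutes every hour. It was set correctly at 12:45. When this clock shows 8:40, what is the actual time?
For every 60 true minutes, the faulty clock advances 57 minutes, so 1 faulty-clock minute corresponds to 60/57 true minutes.
From 12:45 to 8:40 on the faulty dial is 475 minutes.
True elapsed: 475 x 60/57 = 500 minutes = 8 hours and 20 minutes.
True time: 12:45 + 8 hours and 20 minutes = 9:05.

Final answer: 9:05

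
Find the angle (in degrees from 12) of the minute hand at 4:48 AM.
The minute hand moves 6 degrees per minute.
At 4:48: 48 x 6 = 288 degrees

Final answer: 288 degrees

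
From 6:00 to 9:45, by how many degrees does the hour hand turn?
The hour hand moves 0.5 degrees per minute.
Time elapsed: 9:45 - 6:00 = 225 minutes
Angular displacement: 225 x 0.5 = 112.5 degrees

Final answer: 112.5 degrees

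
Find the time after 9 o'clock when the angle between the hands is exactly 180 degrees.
For hands to be 180 degrees apart: |30H - 5.5t| = 180
With H = 9: t = (30 x 9 + 180)/5.5 = 81.82 or t = (30 x 9 - 180)/5.5 = 16.36
First valid solution (0 < t < 60): t = 16.36 minutes
The hands are opposite at 16.36 minutes past 9:00.

Final answer: 16.36 minutes past 9:00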